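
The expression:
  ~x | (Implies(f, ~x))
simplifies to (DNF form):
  ~f | ~x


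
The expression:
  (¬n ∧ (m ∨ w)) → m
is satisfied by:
  {n: True, m: True, w: False}
  {n: True, w: False, m: False}
  {m: True, w: False, n: False}
  {m: False, w: False, n: False}
  {n: True, m: True, w: True}
  {n: True, w: True, m: False}
  {m: True, w: True, n: False}


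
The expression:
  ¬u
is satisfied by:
  {u: False}


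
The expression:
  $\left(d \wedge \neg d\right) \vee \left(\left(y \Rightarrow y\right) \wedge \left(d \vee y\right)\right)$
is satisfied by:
  {y: True, d: True}
  {y: True, d: False}
  {d: True, y: False}


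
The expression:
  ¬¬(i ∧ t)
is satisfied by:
  {t: True, i: True}


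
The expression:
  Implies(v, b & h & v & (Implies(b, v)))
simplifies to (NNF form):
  ~v | (b & h)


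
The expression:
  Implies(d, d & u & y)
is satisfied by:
  {u: True, y: True, d: False}
  {u: True, y: False, d: False}
  {y: True, u: False, d: False}
  {u: False, y: False, d: False}
  {d: True, u: True, y: True}


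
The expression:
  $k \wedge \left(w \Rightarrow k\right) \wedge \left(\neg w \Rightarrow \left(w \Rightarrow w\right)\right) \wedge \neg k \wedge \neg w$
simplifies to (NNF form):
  $\text{False}$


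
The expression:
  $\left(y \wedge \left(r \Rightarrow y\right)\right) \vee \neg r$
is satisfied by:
  {y: True, r: False}
  {r: False, y: False}
  {r: True, y: True}


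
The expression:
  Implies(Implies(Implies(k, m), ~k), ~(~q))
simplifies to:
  q | (k & m)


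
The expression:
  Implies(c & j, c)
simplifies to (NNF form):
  True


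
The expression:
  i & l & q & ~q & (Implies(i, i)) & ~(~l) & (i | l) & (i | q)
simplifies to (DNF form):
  False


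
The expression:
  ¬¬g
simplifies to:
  g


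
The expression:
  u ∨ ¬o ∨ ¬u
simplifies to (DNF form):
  True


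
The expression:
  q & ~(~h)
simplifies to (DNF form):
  h & q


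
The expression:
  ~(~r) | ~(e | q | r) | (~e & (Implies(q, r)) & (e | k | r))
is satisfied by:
  {r: True, q: False, e: False}
  {r: True, e: True, q: False}
  {r: True, q: True, e: False}
  {r: True, e: True, q: True}
  {e: False, q: False, r: False}


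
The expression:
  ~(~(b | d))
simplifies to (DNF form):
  b | d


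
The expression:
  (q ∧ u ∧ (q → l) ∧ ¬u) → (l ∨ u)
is always true.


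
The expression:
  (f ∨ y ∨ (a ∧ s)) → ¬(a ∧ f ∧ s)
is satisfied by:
  {s: False, a: False, f: False}
  {f: True, s: False, a: False}
  {a: True, s: False, f: False}
  {f: True, a: True, s: False}
  {s: True, f: False, a: False}
  {f: True, s: True, a: False}
  {a: True, s: True, f: False}


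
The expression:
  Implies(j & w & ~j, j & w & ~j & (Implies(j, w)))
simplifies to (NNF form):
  True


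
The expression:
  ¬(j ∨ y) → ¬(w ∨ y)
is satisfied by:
  {j: True, y: True, w: False}
  {j: True, w: False, y: False}
  {y: True, w: False, j: False}
  {y: False, w: False, j: False}
  {j: True, y: True, w: True}
  {j: True, w: True, y: False}
  {y: True, w: True, j: False}


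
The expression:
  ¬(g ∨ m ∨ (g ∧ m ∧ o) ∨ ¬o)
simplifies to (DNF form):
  o ∧ ¬g ∧ ¬m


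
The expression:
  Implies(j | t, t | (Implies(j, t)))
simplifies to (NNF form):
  t | ~j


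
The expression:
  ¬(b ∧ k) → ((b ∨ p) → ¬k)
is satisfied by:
  {b: True, p: False, k: False}
  {p: False, k: False, b: False}
  {b: True, k: True, p: False}
  {k: True, p: False, b: False}
  {b: True, p: True, k: False}
  {p: True, b: False, k: False}
  {b: True, k: True, p: True}


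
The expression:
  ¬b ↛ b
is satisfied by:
  {b: False}


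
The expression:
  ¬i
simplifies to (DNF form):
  ¬i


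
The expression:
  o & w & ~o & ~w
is never true.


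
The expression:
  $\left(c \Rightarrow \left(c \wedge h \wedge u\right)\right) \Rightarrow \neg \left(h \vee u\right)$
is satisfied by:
  {c: True, u: False, h: False}
  {c: False, u: False, h: False}
  {h: True, c: True, u: False}
  {u: True, c: True, h: False}


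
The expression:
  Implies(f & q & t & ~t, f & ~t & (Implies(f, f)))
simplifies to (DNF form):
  True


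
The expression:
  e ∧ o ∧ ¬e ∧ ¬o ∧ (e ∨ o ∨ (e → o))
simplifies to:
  False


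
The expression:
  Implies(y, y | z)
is always true.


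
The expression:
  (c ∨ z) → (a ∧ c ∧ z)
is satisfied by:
  {a: True, c: False, z: False}
  {c: False, z: False, a: False}
  {a: True, z: True, c: True}


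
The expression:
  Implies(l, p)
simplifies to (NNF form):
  p | ~l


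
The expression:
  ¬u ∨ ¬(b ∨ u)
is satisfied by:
  {u: False}


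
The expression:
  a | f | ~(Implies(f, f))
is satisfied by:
  {a: True, f: True}
  {a: True, f: False}
  {f: True, a: False}


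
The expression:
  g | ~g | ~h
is always true.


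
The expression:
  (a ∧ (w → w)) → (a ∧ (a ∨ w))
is always true.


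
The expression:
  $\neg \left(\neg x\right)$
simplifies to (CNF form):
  $x$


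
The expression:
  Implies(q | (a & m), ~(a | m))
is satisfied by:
  {m: False, q: False, a: False}
  {a: True, m: False, q: False}
  {q: True, m: False, a: False}
  {m: True, a: False, q: False}


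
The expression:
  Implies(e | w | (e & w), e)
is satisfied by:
  {e: True, w: False}
  {w: False, e: False}
  {w: True, e: True}


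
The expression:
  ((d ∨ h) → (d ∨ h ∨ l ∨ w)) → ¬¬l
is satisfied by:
  {l: True}


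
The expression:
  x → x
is always true.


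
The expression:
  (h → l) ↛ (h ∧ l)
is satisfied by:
  {h: False}


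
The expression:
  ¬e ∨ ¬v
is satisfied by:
  {v: False, e: False}
  {e: True, v: False}
  {v: True, e: False}


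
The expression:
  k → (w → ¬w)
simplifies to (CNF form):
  ¬k ∨ ¬w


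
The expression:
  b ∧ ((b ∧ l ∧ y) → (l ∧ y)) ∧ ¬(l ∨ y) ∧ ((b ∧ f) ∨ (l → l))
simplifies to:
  b ∧ ¬l ∧ ¬y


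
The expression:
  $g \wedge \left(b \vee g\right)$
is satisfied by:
  {g: True}


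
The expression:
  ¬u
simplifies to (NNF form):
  ¬u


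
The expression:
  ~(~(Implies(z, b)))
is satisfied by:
  {b: True, z: False}
  {z: False, b: False}
  {z: True, b: True}


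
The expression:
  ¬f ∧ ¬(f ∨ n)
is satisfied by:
  {n: False, f: False}


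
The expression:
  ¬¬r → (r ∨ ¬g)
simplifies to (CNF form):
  True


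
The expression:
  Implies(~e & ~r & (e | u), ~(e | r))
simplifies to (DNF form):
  True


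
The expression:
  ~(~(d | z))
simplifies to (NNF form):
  d | z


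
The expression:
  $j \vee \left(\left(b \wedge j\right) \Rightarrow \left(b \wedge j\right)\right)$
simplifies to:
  $\text{True}$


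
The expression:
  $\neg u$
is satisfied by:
  {u: False}


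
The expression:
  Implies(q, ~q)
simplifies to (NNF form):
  ~q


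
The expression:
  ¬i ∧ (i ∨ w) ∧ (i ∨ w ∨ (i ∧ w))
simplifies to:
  w ∧ ¬i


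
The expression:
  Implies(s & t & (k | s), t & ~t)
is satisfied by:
  {s: False, t: False}
  {t: True, s: False}
  {s: True, t: False}


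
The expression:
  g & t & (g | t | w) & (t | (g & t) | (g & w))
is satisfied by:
  {t: True, g: True}


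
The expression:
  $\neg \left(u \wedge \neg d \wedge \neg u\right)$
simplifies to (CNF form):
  $\text{True}$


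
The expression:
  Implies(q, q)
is always true.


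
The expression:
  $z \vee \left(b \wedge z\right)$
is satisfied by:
  {z: True}


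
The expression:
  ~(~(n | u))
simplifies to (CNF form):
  n | u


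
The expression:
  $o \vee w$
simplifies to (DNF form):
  $o \vee w$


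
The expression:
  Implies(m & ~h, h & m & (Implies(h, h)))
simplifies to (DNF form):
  h | ~m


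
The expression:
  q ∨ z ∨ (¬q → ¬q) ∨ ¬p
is always true.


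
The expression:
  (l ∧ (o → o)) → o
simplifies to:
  o ∨ ¬l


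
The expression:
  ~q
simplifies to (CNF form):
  ~q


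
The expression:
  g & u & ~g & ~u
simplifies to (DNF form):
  False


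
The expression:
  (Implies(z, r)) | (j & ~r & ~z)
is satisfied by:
  {r: True, z: False}
  {z: False, r: False}
  {z: True, r: True}


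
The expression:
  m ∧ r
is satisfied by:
  {r: True, m: True}


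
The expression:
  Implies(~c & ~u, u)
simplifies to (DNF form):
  c | u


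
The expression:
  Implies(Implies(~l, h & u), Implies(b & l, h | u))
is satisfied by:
  {u: True, h: True, l: False, b: False}
  {u: True, l: False, h: False, b: False}
  {h: True, u: False, l: False, b: False}
  {u: False, l: False, h: False, b: False}
  {b: True, u: True, h: True, l: False}
  {b: True, u: True, l: False, h: False}
  {b: True, h: True, u: False, l: False}
  {b: True, u: False, l: False, h: False}
  {u: True, l: True, h: True, b: False}
  {u: True, l: True, b: False, h: False}
  {l: True, h: True, b: False, u: False}
  {l: True, b: False, h: False, u: False}
  {u: True, l: True, b: True, h: True}
  {u: True, l: True, b: True, h: False}
  {l: True, b: True, h: True, u: False}


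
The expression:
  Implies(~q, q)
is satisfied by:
  {q: True}


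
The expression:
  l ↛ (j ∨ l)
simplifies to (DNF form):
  False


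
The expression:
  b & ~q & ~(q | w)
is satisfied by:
  {b: True, q: False, w: False}


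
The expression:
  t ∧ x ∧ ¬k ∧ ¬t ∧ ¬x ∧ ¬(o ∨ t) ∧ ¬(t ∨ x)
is never true.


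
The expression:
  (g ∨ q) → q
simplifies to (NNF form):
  q ∨ ¬g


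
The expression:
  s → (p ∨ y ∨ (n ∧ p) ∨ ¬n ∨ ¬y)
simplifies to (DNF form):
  True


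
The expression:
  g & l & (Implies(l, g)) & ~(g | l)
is never true.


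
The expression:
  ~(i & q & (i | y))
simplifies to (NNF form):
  ~i | ~q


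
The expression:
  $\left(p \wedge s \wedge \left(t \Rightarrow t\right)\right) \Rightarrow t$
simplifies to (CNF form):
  $t \vee \neg p \vee \neg s$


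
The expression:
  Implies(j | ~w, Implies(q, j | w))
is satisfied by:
  {w: True, j: True, q: False}
  {w: True, j: False, q: False}
  {j: True, w: False, q: False}
  {w: False, j: False, q: False}
  {q: True, w: True, j: True}
  {q: True, w: True, j: False}
  {q: True, j: True, w: False}


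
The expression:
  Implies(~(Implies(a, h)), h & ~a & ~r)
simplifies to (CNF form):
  h | ~a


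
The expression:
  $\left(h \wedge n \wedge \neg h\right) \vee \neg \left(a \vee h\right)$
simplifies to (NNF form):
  $\neg a \wedge \neg h$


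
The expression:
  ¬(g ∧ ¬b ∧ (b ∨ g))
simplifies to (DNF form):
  b ∨ ¬g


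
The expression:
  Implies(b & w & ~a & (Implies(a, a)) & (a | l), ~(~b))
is always true.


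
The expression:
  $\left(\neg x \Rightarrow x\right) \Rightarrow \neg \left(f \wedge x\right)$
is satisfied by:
  {x: False, f: False}
  {f: True, x: False}
  {x: True, f: False}


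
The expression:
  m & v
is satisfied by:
  {m: True, v: True}


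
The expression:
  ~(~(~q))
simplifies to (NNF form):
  ~q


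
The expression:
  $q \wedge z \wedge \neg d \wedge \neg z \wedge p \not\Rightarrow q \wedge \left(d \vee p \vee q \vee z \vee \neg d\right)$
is never true.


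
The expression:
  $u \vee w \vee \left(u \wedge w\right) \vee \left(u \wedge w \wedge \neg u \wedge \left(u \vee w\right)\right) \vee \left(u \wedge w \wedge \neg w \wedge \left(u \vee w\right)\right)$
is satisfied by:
  {u: True, w: True}
  {u: True, w: False}
  {w: True, u: False}


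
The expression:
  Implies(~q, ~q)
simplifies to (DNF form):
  True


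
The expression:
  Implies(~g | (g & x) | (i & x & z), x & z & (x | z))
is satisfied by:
  {z: True, g: True, x: False}
  {g: True, x: False, z: False}
  {z: True, g: True, x: True}
  {z: True, x: True, g: False}


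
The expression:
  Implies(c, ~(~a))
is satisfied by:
  {a: True, c: False}
  {c: False, a: False}
  {c: True, a: True}


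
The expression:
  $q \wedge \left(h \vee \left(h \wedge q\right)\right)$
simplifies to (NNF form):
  $h \wedge q$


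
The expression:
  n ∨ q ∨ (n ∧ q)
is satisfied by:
  {n: True, q: True}
  {n: True, q: False}
  {q: True, n: False}


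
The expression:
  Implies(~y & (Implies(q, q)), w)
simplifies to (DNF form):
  w | y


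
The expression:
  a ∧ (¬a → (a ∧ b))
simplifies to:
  a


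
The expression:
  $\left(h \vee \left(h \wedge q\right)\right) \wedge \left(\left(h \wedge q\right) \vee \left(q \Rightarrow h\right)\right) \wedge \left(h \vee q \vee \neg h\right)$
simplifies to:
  $h$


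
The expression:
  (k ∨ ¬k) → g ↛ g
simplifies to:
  False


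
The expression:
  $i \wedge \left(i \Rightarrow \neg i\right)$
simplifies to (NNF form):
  $\text{False}$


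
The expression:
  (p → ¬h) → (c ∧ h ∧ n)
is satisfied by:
  {h: True, n: True, p: True, c: True}
  {h: True, n: True, p: True, c: False}
  {h: True, p: True, c: True, n: False}
  {h: True, p: True, c: False, n: False}
  {h: True, n: True, c: True, p: False}


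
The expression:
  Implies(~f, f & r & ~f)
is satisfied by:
  {f: True}


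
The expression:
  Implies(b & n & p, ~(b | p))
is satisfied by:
  {p: False, n: False, b: False}
  {b: True, p: False, n: False}
  {n: True, p: False, b: False}
  {b: True, n: True, p: False}
  {p: True, b: False, n: False}
  {b: True, p: True, n: False}
  {n: True, p: True, b: False}


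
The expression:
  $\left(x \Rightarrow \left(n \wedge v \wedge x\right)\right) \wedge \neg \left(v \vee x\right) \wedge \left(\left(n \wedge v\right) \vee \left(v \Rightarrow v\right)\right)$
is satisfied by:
  {x: False, v: False}


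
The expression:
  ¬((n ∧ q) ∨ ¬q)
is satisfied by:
  {q: True, n: False}


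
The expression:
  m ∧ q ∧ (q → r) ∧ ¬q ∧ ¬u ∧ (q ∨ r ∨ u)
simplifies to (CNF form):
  False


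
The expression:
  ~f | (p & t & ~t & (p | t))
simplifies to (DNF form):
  ~f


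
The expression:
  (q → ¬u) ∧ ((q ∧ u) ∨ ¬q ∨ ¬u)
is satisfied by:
  {u: False, q: False}
  {q: True, u: False}
  {u: True, q: False}


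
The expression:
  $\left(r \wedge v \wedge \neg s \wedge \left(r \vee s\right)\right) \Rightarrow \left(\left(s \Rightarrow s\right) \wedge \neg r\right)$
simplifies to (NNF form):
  $s \vee \neg r \vee \neg v$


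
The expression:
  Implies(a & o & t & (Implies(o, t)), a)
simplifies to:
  True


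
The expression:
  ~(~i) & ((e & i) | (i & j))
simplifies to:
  i & (e | j)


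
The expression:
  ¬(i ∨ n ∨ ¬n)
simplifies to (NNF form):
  False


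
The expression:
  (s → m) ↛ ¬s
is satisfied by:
  {m: True, s: True}


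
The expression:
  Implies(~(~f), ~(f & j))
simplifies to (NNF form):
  ~f | ~j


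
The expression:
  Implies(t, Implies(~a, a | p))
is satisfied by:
  {a: True, p: True, t: False}
  {a: True, p: False, t: False}
  {p: True, a: False, t: False}
  {a: False, p: False, t: False}
  {a: True, t: True, p: True}
  {a: True, t: True, p: False}
  {t: True, p: True, a: False}


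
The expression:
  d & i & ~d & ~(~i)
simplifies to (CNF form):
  False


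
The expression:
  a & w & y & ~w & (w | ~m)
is never true.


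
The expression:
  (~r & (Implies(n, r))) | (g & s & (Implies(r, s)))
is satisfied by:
  {g: True, s: True, r: False, n: False}
  {g: True, r: False, s: False, n: False}
  {s: True, g: False, r: False, n: False}
  {g: False, r: False, s: False, n: False}
  {n: True, g: True, s: True, r: False}
  {g: True, s: True, r: True, n: False}
  {n: True, g: True, s: True, r: True}


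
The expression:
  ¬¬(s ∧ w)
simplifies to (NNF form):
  s ∧ w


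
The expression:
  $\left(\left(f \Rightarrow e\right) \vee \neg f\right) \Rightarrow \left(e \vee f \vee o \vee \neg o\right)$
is always true.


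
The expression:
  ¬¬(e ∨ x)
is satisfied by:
  {x: True, e: True}
  {x: True, e: False}
  {e: True, x: False}


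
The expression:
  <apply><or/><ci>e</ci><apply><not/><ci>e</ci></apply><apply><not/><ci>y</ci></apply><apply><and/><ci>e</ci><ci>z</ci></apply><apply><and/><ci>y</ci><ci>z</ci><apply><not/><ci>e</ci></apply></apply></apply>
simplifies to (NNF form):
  <true/>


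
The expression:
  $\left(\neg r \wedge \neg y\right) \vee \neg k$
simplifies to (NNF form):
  $\left(\neg r \wedge \neg y\right) \vee \neg k$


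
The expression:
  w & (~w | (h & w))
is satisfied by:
  {h: True, w: True}


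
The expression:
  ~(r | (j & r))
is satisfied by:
  {r: False}


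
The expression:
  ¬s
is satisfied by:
  {s: False}


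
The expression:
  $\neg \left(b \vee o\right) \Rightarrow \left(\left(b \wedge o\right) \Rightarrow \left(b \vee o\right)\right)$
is always true.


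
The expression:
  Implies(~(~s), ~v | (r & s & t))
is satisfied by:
  {r: True, t: True, s: False, v: False}
  {r: True, t: False, s: False, v: False}
  {t: True, r: False, s: False, v: False}
  {r: False, t: False, s: False, v: False}
  {r: True, v: True, t: True, s: False}
  {r: True, v: True, t: False, s: False}
  {v: True, t: True, r: False, s: False}
  {v: True, r: False, t: False, s: False}
  {r: True, s: True, t: True, v: False}
  {r: True, s: True, t: False, v: False}
  {s: True, t: True, r: False, v: False}
  {s: True, r: False, t: False, v: False}
  {r: True, v: True, s: True, t: True}


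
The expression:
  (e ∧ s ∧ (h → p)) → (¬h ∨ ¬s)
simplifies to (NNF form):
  ¬e ∨ ¬h ∨ ¬p ∨ ¬s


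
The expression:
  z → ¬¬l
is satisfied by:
  {l: True, z: False}
  {z: False, l: False}
  {z: True, l: True}


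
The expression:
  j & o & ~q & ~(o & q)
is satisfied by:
  {j: True, o: True, q: False}


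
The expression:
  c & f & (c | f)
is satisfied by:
  {c: True, f: True}


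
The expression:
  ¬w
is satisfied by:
  {w: False}


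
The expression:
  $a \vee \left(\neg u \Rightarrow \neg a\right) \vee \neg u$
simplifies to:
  $\text{True}$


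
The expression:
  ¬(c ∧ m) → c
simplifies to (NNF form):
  c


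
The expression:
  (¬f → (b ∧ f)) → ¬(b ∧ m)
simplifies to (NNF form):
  ¬b ∨ ¬f ∨ ¬m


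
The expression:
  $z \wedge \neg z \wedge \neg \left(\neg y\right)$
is never true.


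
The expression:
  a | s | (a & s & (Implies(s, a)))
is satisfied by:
  {a: True, s: True}
  {a: True, s: False}
  {s: True, a: False}


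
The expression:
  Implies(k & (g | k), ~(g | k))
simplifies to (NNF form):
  ~k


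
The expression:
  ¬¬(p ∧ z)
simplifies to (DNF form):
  p ∧ z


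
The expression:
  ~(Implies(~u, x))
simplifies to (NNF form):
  ~u & ~x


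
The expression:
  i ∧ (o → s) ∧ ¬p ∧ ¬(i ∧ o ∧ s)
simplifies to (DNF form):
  i ∧ ¬o ∧ ¬p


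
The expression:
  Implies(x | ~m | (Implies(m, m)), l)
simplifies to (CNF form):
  l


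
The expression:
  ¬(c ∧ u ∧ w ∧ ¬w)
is always true.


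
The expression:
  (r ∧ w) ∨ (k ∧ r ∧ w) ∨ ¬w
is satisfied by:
  {r: True, w: False}
  {w: False, r: False}
  {w: True, r: True}


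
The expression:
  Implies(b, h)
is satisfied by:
  {h: True, b: False}
  {b: False, h: False}
  {b: True, h: True}


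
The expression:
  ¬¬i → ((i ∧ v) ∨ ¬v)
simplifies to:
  True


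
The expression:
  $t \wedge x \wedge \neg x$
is never true.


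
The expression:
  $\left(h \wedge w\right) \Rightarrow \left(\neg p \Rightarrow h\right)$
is always true.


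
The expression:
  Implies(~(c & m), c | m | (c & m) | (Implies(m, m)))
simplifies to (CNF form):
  True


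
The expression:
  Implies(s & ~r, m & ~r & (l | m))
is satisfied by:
  {r: True, m: True, s: False}
  {r: True, s: False, m: False}
  {m: True, s: False, r: False}
  {m: False, s: False, r: False}
  {r: True, m: True, s: True}
  {r: True, s: True, m: False}
  {m: True, s: True, r: False}


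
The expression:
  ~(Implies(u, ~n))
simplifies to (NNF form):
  n & u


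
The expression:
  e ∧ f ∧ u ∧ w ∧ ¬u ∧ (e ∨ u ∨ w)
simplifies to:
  False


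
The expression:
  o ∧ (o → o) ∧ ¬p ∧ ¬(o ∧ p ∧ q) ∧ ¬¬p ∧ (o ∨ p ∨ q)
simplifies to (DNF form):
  False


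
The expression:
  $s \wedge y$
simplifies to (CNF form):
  $s \wedge y$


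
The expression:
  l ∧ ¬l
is never true.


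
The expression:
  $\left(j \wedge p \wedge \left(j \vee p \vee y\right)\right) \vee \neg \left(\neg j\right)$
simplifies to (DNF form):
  $j$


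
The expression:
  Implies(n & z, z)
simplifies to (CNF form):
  True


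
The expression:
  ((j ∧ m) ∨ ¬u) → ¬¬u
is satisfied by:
  {u: True}


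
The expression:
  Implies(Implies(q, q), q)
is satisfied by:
  {q: True}


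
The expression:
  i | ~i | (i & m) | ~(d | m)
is always true.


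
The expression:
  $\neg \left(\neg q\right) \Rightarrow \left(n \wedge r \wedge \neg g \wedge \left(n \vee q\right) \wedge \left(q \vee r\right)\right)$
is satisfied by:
  {n: True, r: True, g: False, q: False}
  {n: True, r: False, g: False, q: False}
  {r: True, n: False, g: False, q: False}
  {n: False, r: False, g: False, q: False}
  {n: True, g: True, r: True, q: False}
  {n: True, g: True, r: False, q: False}
  {g: True, r: True, n: False, q: False}
  {g: True, n: False, r: False, q: False}
  {n: True, q: True, g: False, r: True}


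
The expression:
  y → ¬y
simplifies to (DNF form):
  ¬y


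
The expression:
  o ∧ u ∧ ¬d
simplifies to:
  o ∧ u ∧ ¬d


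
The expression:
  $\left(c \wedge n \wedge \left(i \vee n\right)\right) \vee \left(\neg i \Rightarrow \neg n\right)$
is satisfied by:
  {i: True, c: True, n: False}
  {i: True, c: False, n: False}
  {c: True, i: False, n: False}
  {i: False, c: False, n: False}
  {i: True, n: True, c: True}
  {i: True, n: True, c: False}
  {n: True, c: True, i: False}


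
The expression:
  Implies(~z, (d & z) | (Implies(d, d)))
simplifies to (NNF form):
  True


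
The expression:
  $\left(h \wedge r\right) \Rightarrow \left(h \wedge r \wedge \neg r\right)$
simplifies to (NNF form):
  $\neg h \vee \neg r$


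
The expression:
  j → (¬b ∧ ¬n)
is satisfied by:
  {b: False, j: False, n: False}
  {n: True, b: False, j: False}
  {b: True, n: False, j: False}
  {n: True, b: True, j: False}
  {j: True, n: False, b: False}


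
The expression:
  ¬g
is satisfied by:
  {g: False}


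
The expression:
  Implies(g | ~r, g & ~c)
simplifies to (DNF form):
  (g & ~c) | (r & ~g)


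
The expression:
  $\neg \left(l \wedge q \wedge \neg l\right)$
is always true.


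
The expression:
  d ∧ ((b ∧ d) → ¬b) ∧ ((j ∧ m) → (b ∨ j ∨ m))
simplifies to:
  d ∧ ¬b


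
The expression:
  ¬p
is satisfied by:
  {p: False}


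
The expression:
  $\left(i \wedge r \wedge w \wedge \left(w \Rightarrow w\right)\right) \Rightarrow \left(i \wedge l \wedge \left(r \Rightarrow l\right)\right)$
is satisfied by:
  {l: True, w: False, i: False, r: False}
  {r: False, w: False, l: False, i: False}
  {r: True, l: True, w: False, i: False}
  {r: True, w: False, l: False, i: False}
  {i: True, l: True, r: False, w: False}
  {i: True, r: False, w: False, l: False}
  {i: True, r: True, l: True, w: False}
  {i: True, r: True, w: False, l: False}
  {l: True, w: True, i: False, r: False}
  {w: True, i: False, l: False, r: False}
  {r: True, w: True, l: True, i: False}
  {r: True, w: True, i: False, l: False}
  {l: True, w: True, i: True, r: False}
  {w: True, i: True, r: False, l: False}
  {r: True, w: True, i: True, l: True}


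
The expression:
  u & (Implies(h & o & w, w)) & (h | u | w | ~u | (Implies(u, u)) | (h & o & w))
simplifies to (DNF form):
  u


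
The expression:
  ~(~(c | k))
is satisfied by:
  {k: True, c: True}
  {k: True, c: False}
  {c: True, k: False}


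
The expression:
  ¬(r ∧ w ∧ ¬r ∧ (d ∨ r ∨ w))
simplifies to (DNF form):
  True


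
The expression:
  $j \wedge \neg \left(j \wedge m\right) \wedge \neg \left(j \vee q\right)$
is never true.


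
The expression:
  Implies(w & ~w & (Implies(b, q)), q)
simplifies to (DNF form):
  True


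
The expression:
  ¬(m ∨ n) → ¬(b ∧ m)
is always true.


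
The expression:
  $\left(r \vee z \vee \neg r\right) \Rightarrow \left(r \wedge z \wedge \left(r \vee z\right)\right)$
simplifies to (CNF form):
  $r \wedge z$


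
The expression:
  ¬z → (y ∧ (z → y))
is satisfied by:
  {y: True, z: True}
  {y: True, z: False}
  {z: True, y: False}


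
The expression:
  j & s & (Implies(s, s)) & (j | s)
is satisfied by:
  {j: True, s: True}


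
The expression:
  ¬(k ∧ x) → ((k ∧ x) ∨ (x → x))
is always true.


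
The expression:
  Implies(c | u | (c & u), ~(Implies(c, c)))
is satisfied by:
  {u: False, c: False}


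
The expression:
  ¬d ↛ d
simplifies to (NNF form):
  True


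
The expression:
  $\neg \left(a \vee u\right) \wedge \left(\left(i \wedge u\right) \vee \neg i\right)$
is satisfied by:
  {u: False, i: False, a: False}


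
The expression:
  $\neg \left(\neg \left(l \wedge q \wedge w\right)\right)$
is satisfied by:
  {w: True, q: True, l: True}


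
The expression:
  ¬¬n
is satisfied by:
  {n: True}


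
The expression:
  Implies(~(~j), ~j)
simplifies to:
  ~j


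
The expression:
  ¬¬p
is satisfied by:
  {p: True}


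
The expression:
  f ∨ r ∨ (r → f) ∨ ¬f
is always true.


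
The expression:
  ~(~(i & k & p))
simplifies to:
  i & k & p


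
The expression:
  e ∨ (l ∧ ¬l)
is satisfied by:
  {e: True}


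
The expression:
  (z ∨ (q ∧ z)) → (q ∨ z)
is always true.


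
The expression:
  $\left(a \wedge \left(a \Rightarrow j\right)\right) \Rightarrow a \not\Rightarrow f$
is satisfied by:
  {a: False, j: False, f: False}
  {f: True, a: False, j: False}
  {j: True, a: False, f: False}
  {f: True, j: True, a: False}
  {a: True, f: False, j: False}
  {f: True, a: True, j: False}
  {j: True, a: True, f: False}


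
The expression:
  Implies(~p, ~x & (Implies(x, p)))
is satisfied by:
  {p: True, x: False}
  {x: False, p: False}
  {x: True, p: True}


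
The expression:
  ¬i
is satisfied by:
  {i: False}


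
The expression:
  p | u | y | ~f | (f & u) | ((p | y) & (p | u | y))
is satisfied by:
  {y: True, u: True, p: True, f: False}
  {y: True, u: True, p: False, f: False}
  {y: True, p: True, u: False, f: False}
  {y: True, p: False, u: False, f: False}
  {u: True, p: True, y: False, f: False}
  {u: True, p: False, y: False, f: False}
  {p: True, y: False, u: False, f: False}
  {p: False, y: False, u: False, f: False}
  {f: True, y: True, u: True, p: True}
  {f: True, y: True, u: True, p: False}
  {f: True, y: True, p: True, u: False}
  {f: True, y: True, p: False, u: False}
  {f: True, u: True, p: True, y: False}
  {f: True, u: True, p: False, y: False}
  {f: True, p: True, u: False, y: False}


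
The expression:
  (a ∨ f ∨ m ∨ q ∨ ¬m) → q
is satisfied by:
  {q: True}


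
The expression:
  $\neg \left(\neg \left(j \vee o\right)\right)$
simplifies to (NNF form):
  $j \vee o$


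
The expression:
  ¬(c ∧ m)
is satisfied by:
  {m: False, c: False}
  {c: True, m: False}
  {m: True, c: False}


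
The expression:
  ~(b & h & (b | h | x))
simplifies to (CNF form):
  ~b | ~h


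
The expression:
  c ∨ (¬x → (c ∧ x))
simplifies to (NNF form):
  c ∨ x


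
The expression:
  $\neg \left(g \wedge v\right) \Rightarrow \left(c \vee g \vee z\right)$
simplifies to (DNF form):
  $c \vee g \vee z$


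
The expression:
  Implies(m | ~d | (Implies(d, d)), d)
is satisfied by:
  {d: True}


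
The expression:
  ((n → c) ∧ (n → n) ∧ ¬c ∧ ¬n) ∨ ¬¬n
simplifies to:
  n ∨ ¬c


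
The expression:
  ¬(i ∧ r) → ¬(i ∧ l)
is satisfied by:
  {r: True, l: False, i: False}
  {l: False, i: False, r: False}
  {r: True, i: True, l: False}
  {i: True, l: False, r: False}
  {r: True, l: True, i: False}
  {l: True, r: False, i: False}
  {r: True, i: True, l: True}


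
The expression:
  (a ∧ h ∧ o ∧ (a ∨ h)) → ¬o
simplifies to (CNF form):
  ¬a ∨ ¬h ∨ ¬o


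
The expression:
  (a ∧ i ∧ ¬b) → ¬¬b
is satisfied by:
  {b: True, a: False, i: False}
  {a: False, i: False, b: False}
  {b: True, i: True, a: False}
  {i: True, a: False, b: False}
  {b: True, a: True, i: False}
  {a: True, b: False, i: False}
  {b: True, i: True, a: True}


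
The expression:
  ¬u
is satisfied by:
  {u: False}


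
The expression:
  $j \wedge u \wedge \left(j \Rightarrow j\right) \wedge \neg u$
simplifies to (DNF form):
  $\text{False}$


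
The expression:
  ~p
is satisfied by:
  {p: False}


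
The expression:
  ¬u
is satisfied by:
  {u: False}


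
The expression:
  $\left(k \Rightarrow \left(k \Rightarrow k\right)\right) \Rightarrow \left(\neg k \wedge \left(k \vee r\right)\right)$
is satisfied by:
  {r: True, k: False}


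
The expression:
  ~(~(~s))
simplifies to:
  ~s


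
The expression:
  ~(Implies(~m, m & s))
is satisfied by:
  {m: False}


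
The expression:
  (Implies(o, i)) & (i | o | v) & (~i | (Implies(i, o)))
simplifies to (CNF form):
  (i | v) & (i | ~o) & (o | ~i)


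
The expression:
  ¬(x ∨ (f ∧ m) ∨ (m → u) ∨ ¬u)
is never true.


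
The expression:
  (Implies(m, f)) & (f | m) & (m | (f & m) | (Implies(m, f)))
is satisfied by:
  {f: True}


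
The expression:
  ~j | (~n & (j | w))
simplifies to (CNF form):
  ~j | ~n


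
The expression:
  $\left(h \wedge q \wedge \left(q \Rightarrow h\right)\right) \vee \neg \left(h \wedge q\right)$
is always true.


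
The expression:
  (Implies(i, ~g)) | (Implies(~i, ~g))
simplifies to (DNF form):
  True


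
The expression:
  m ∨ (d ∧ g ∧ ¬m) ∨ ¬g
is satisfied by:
  {d: True, m: True, g: False}
  {d: True, g: False, m: False}
  {m: True, g: False, d: False}
  {m: False, g: False, d: False}
  {d: True, m: True, g: True}
  {d: True, g: True, m: False}
  {m: True, g: True, d: False}


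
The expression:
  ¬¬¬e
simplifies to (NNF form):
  ¬e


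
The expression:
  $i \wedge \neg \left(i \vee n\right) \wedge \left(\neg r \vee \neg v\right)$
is never true.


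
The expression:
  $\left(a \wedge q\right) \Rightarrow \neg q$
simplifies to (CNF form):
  $\neg a \vee \neg q$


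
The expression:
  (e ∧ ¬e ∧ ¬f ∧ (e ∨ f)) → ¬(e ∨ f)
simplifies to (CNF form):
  True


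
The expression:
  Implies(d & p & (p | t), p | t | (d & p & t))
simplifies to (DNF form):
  True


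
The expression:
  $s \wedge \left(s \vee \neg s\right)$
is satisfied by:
  {s: True}


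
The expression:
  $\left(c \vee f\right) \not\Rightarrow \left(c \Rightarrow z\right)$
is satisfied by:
  {c: True, z: False}


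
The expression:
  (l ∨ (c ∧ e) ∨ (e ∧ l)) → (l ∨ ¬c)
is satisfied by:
  {l: True, c: False, e: False}
  {c: False, e: False, l: False}
  {e: True, l: True, c: False}
  {e: True, c: False, l: False}
  {l: True, c: True, e: False}
  {c: True, l: False, e: False}
  {e: True, c: True, l: True}


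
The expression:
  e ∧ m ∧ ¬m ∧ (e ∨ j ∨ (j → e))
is never true.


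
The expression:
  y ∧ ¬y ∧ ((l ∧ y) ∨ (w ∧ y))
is never true.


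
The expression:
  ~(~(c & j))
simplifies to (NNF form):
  c & j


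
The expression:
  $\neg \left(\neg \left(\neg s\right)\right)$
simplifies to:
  $\neg s$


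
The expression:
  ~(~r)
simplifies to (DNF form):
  r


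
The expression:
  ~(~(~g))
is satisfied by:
  {g: False}


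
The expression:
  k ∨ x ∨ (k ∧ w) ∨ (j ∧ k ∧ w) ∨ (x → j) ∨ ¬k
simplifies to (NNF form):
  True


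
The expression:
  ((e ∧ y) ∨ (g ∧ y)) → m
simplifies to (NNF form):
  m ∨ (¬e ∧ ¬g) ∨ ¬y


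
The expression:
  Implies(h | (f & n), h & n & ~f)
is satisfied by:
  {h: False, f: False, n: False}
  {n: True, h: False, f: False}
  {f: True, h: False, n: False}
  {n: True, h: True, f: False}


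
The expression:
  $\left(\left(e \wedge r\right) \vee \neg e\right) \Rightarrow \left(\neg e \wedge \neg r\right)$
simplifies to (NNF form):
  $\neg r$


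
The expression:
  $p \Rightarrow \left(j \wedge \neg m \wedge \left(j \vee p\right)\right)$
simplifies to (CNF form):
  $\left(j \vee \neg p\right) \wedge \left(\neg m \vee \neg p\right)$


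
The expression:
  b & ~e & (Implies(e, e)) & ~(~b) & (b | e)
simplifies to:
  b & ~e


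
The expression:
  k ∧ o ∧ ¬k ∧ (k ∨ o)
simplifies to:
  False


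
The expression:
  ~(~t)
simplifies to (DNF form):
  t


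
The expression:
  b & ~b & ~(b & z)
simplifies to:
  False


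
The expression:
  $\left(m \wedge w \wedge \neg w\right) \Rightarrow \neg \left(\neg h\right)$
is always true.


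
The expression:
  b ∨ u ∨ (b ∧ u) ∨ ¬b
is always true.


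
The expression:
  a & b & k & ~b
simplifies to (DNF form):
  False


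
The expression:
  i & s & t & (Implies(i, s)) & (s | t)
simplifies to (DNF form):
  i & s & t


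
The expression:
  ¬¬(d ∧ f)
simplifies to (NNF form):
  d ∧ f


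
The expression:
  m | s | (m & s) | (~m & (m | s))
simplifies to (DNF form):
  m | s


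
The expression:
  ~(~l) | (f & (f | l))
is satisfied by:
  {l: True, f: True}
  {l: True, f: False}
  {f: True, l: False}


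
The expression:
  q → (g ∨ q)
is always true.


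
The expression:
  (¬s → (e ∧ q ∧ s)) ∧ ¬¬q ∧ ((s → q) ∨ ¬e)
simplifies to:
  q ∧ s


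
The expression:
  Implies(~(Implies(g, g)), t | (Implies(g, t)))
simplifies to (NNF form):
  True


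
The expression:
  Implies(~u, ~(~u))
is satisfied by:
  {u: True}


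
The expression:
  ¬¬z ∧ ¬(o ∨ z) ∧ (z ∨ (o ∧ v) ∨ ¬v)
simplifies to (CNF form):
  False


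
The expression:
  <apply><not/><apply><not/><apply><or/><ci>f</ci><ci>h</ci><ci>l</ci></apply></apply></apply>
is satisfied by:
  {l: True, h: True, f: True}
  {l: True, h: True, f: False}
  {l: True, f: True, h: False}
  {l: True, f: False, h: False}
  {h: True, f: True, l: False}
  {h: True, f: False, l: False}
  {f: True, h: False, l: False}


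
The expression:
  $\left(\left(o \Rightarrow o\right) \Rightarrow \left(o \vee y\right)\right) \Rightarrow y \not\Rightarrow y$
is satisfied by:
  {y: False, o: False}


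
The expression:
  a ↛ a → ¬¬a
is always true.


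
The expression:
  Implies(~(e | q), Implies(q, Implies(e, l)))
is always true.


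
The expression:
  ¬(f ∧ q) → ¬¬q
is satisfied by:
  {q: True}


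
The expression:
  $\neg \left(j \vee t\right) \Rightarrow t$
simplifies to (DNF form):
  $j \vee t$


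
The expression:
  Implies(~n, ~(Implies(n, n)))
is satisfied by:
  {n: True}


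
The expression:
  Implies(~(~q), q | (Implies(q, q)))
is always true.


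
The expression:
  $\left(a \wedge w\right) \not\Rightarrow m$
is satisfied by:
  {a: True, w: True, m: False}


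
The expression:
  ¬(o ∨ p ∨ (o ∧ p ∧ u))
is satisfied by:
  {o: False, p: False}


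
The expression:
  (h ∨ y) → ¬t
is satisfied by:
  {h: False, t: False, y: False}
  {y: True, h: False, t: False}
  {h: True, y: False, t: False}
  {y: True, h: True, t: False}
  {t: True, y: False, h: False}


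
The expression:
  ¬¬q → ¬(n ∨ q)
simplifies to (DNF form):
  ¬q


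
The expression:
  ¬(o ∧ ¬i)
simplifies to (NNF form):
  i ∨ ¬o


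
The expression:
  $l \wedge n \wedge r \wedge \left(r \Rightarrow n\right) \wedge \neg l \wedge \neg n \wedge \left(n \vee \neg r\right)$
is never true.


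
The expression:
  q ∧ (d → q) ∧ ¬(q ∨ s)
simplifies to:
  False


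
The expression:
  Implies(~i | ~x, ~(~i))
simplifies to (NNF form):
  i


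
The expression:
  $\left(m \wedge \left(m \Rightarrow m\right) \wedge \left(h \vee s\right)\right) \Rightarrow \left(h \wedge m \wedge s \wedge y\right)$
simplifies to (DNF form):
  $\left(\neg h \wedge \neg s\right) \vee \left(h \wedge s \wedge y\right) \vee \neg m$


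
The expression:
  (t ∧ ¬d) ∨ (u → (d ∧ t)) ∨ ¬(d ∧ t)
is always true.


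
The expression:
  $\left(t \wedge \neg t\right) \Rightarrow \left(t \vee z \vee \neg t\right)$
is always true.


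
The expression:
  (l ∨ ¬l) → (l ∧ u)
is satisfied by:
  {u: True, l: True}


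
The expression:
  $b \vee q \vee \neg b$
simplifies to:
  $\text{True}$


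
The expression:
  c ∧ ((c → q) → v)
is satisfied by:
  {c: True, v: True, q: False}
  {c: True, v: False, q: False}
  {c: True, q: True, v: True}


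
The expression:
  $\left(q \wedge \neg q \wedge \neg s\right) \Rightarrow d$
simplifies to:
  $\text{True}$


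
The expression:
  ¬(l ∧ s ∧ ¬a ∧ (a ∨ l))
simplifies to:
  a ∨ ¬l ∨ ¬s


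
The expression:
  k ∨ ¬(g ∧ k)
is always true.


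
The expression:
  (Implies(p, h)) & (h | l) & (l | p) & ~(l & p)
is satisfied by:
  {l: True, h: True, p: False}
  {l: True, h: False, p: False}
  {p: True, h: True, l: False}


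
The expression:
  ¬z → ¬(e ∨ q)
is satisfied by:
  {z: True, q: False, e: False}
  {z: True, e: True, q: False}
  {z: True, q: True, e: False}
  {z: True, e: True, q: True}
  {e: False, q: False, z: False}


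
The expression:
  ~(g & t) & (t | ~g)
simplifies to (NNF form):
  ~g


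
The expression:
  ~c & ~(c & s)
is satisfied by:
  {c: False}


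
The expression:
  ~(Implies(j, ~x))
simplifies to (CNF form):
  j & x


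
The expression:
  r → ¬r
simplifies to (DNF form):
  ¬r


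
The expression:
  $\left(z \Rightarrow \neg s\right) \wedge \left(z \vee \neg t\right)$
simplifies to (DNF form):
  $\left(z \wedge \neg s\right) \vee \left(\neg t \wedge \neg z\right)$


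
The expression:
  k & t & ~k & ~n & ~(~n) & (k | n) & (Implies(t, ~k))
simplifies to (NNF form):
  False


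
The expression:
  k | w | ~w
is always true.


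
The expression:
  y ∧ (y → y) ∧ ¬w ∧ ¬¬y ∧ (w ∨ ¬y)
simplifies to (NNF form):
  False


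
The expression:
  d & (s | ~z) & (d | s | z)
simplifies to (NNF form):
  d & (s | ~z)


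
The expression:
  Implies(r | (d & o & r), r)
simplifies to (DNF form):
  True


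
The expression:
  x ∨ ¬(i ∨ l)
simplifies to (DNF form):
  x ∨ (¬i ∧ ¬l)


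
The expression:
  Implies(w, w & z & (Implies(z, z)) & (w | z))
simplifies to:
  z | ~w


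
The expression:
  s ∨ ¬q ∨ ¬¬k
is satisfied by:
  {k: True, s: True, q: False}
  {k: True, s: False, q: False}
  {s: True, k: False, q: False}
  {k: False, s: False, q: False}
  {k: True, q: True, s: True}
  {k: True, q: True, s: False}
  {q: True, s: True, k: False}
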